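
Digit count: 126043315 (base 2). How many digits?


126043315 in base 2 = 111100000110100010010110011
Number of digits = 27

27 digits (base 2)


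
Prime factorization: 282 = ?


282 / 2 = 141
141 / 3 = 47
47 / 47 = 1
282 = 2 × 3 × 47


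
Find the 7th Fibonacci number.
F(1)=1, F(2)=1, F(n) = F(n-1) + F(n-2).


Sequence: 1, 1, 2, 3, 5, 8, 13
F(7) = 13


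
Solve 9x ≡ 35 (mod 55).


GCD(9, 55) = 1, unique solution
a^(-1) mod 55 = 49
x = 49 * 35 mod 55 = 10

x ≡ 10 (mod 55)


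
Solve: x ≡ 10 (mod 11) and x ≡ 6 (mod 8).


M = 11*8 = 88
M1 = M/11 = 8, M2 = M/8 = 11
M1^(-1) mod 11 = 7, M2^(-1) mod 8 = 3
x = 10*8*7 + 6*11*3 = 758
758 mod 88 = 54
Check: 54 mod 11 = 10 ✓, 54 mod 8 = 6 ✓

x ≡ 54 (mod 88)


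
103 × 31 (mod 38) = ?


103 × 31 = 3193
3193 mod 38 = 1


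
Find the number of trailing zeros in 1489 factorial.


floor(1489/5) = 297
floor(1489/25) = 59
floor(1489/125) = 11
floor(1489/625) = 2
Total = 369

369 trailing zeros


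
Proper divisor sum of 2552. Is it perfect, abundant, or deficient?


Proper divisors: 1, 2, 4, 8, 11, 22, 29, 44, 58, 88, 116, 232, 319, 638, 1276
Sum = 1 + 2 + 4 + 8 + 11 + 22 + 29 + 44 + 58 + 88 + 116 + 232 + 319 + 638 + 1276 = 2848
2848 > 2552 → abundant

s(2552) = 2848 (abundant)


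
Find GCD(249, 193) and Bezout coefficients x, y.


Tabular extended Euclidean (each row: r = 249*s + 193*t):
r=249, s=1, t=0
r=193, s=0, t=1
q=1: r=56, s=1, t=-1   [249*(1) + 193*(-1) = 56]
q=3: r=25, s=-3, t=4   [249*(-3) + 193*(4) = 25]
q=2: r=6, s=7, t=-9   [249*(7) + 193*(-9) = 6]
q=4: r=1, s=-31, t=40   [249*(-31) + 193*(40) = 1]
q=6: r=0, s=193, t=-249   [249*(193) + 193*(-249) = 0]
GCD = 1; from the row with r=1: x=-31, y=40
Check: 249*(-31) + 193*(40) = -7719 + 7720 = 1

GCD = 1, x = -31, y = 40


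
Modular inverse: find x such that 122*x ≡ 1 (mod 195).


Use the extended Euclidean algorithm on (195, 122); each row r = 195*s + 122*t:
r=195, s=1, t=0
r=122, s=0, t=1
q=1: r=73, s=1, t=-1   [195*(1) + 122*(-1) = 73]
q=1: r=49, s=-1, t=2   [195*(-1) + 122*(2) = 49]
q=1: r=24, s=2, t=-3   [195*(2) + 122*(-3) = 24]
q=2: r=1, s=-5, t=8   [195*(-5) + 122*(8) = 1]
q=24: r=0, s=122, t=-195   [195*(122) + 122*(-195) = 0]
GCD = 1 with t = 8, so 122*(8) ≡ 1 (mod 195)
Inverse = 8 mod 195 = 8
Check: 122 * 8 = 976 ≡ 1 (mod 195)

122^(-1) ≡ 8 (mod 195)


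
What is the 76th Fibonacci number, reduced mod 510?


F(k) mod 510 for k=1..76:
1, 1, 2, 3, 5, 8, 13, 21, 34, 55, 89, 144, 233, 377, 100, 477, 67, 34, 101, 135, 236, 371, 97, 468, 55, 13, 68, 81, 149, 230, 379, 99, 478, 67, 35, 102, 137, 239, 376, 105, 481, 76, 47, 123, 170, 293, 463, 246, 199, 445, 134, 69, 203, 272, 475, 237, 202, 439, 131, 60, 191, 251, 442, 183, 115, 298, 413, 201, 104, 305, 409, 204, 103, 307, 410, 207
F(76) mod 510 = 207


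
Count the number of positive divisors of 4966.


4966 = 2^1 × 13^1 × 191^1
d(4966) = (1+1) × (1+1) × (1+1) = 8

8 divisors


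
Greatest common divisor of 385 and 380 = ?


385 = 1 * 380 + 5
380 = 76 * 5 + 0
GCD = 5


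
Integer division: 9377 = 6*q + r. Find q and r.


9377 = 6 * 1562 + 5
Check: 9372 + 5 = 9377

q = 1562, r = 5


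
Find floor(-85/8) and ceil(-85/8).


-85/8 = -10.6250
floor = -11
ceil = -10

floor = -11, ceil = -10


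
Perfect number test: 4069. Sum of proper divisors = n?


Proper divisors of 4069: 1, 13, 313
Sum = 1 + 13 + 313 = 327

No, 4069 is not perfect (327 ≠ 4069)


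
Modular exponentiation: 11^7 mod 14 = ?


11^1 mod 14 = 11
11^2 mod 14 = 9
11^3 mod 14 = 1
11^4 mod 14 = 11
11^5 mod 14 = 9
11^6 mod 14 = 1
11^7 mod 14 = 11


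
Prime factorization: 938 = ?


938 / 2 = 469
469 / 7 = 67
67 / 67 = 1
938 = 2 × 7 × 67


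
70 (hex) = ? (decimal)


70 (base 16) = 112 (decimal)
112 (decimal) = 112 (base 10)


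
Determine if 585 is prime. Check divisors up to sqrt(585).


585 / 3 = 195 (exact division)
585 is NOT prime.

No, 585 is not prime


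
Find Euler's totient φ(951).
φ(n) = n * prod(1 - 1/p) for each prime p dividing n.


951 = 3 × 317
Prime factors: 3, 317
φ(951) = 951 × (1-1/3) × (1-1/317)
= 951 × 2/3 × 316/317 = 632

φ(951) = 632


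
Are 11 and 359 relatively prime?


Euclidean algorithm:
359 = 32 * 11 + 7
11 = 1 * 7 + 4
7 = 1 * 4 + 3
4 = 1 * 3 + 1
3 = 3 * 1 + 0
GCD(11, 359) = 1

Yes, coprime (GCD = 1)


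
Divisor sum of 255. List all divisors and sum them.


Divisors of 255: 1, 3, 5, 15, 17, 51, 85, 255
Sum = 1 + 3 + 5 + 15 + 17 + 51 + 85 + 255 = 432

σ(255) = 432


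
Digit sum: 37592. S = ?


3 + 7 + 5 + 9 + 2 = 26


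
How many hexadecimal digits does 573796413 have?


573796413 in base 16 = 2233703D
Number of digits = 8

8 digits (base 16)


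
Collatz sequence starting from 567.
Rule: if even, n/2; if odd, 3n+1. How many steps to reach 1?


567 → 1702 → 851 → 2554 → 1277 → 3832 → 1916 → 958 → 479 → 1438 → 719 → 2158 → 1079 → 3238 → 1619 → 4858 → 2429 → 7288 → 3644 → 1822 → 911 → 2734 → 1367 → 4102 → 2051 → 6154 → 3077 → 9232 → 4616 → 2308 → 1154 → 577 → 1732 → 866 → 433 → 1300 → 650 → 325 → 976 → 488 → 244 → 122 → 61 → 184 → 92 → 46 → 23 → 70 → 35 → 106 → 53 → 160 → 80 → 40 → 20 → 10 → 5 → 16 → 8 → 4 → 2 → 1
Total steps = 61

61 steps


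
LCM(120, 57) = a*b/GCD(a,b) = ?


GCD(120, 57) = 3
LCM = 120*57/3 = 6840/3 = 2280

LCM = 2280


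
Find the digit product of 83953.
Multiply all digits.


8 × 3 × 9 × 5 × 3 = 3240


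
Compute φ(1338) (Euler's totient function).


1338 = 2 × 3 × 223
Prime factors: 2, 3, 223
φ(1338) = 1338 × (1-1/2) × (1-1/3) × (1-1/223)
= 1338 × 1/2 × 2/3 × 222/223 = 444

φ(1338) = 444


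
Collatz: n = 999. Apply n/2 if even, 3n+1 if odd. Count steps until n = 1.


999 → 2998 → 1499 → 4498 → 2249 → 6748 → 3374 → 1687 → 5062 → 2531 → 7594 → 3797 → 11392 → 5696 → 2848 → 1424 → 712 → 356 → 178 → 89 → 268 → 134 → 67 → 202 → 101 → 304 → 152 → 76 → 38 → 19 → 58 → 29 → 88 → 44 → 22 → 11 → 34 → 17 → 52 → 26 → 13 → 40 → 20 → 10 → 5 → 16 → 8 → 4 → 2 → 1
Total steps = 49

49 steps


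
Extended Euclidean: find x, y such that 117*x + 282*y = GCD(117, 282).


Tabular extended Euclidean (each row: r = 117*s + 282*t):
r=117, s=1, t=0
r=282, s=0, t=1
q=0: r=117, s=1, t=0   [117*(1) + 282*(0) = 117]
q=2: r=48, s=-2, t=1   [117*(-2) + 282*(1) = 48]
q=2: r=21, s=5, t=-2   [117*(5) + 282*(-2) = 21]
q=2: r=6, s=-12, t=5   [117*(-12) + 282*(5) = 6]
q=3: r=3, s=41, t=-17   [117*(41) + 282*(-17) = 3]
q=2: r=0, s=-94, t=39   [117*(-94) + 282*(39) = 0]
GCD = 3; from the row with r=3: x=41, y=-17
Check: 117*(41) + 282*(-17) = 4797 - 4794 = 3

GCD = 3, x = 41, y = -17


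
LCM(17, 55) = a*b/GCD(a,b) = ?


GCD(17, 55) = 1
LCM = 17*55/1 = 935/1 = 935

LCM = 935


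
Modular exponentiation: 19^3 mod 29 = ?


19^1 mod 29 = 19
19^2 mod 29 = 13
19^3 mod 29 = 15


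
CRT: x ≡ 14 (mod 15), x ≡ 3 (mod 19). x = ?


M = 15*19 = 285
M1 = M/15 = 19, M2 = M/19 = 15
M1^(-1) mod 15 = 4, M2^(-1) mod 19 = 14
x = 14*19*4 + 3*15*14 = 1694
1694 mod 285 = 269
Check: 269 mod 15 = 14 ✓, 269 mod 19 = 3 ✓

x ≡ 269 (mod 285)


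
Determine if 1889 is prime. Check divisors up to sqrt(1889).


Check divisors up to sqrt(1889) = 43.4626
No divisors found.
1889 is prime.

Yes, 1889 is prime


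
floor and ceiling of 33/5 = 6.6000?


33/5 = 6.6000
floor = 6
ceil = 7

floor = 6, ceil = 7


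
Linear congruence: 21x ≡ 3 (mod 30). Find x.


GCD(21, 30) = 3 divides 3
Divide: 7x ≡ 1 (mod 10)
x ≡ 3 (mod 10)


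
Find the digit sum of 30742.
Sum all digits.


3 + 0 + 7 + 4 + 2 = 16


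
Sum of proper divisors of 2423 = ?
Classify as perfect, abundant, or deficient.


Proper divisors: 1
Sum = 1 = 1
1 < 2423 → deficient

s(2423) = 1 (deficient)


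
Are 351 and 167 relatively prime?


Euclidean algorithm:
351 = 2 * 167 + 17
167 = 9 * 17 + 14
17 = 1 * 14 + 3
14 = 4 * 3 + 2
3 = 1 * 2 + 1
2 = 2 * 1 + 0
GCD(351, 167) = 1

Yes, coprime (GCD = 1)


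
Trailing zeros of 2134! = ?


floor(2134/5) = 426
floor(2134/25) = 85
floor(2134/125) = 17
floor(2134/625) = 3
Total = 531

531 trailing zeros


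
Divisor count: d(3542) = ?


3542 = 2^1 × 7^1 × 11^1 × 23^1
d(3542) = (1+1) × (1+1) × (1+1) × (1+1) = 16

16 divisors


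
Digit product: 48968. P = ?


4 × 8 × 9 × 6 × 8 = 13824


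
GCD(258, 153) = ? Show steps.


258 = 1 * 153 + 105
153 = 1 * 105 + 48
105 = 2 * 48 + 9
48 = 5 * 9 + 3
9 = 3 * 3 + 0
GCD = 3


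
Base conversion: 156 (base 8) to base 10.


156 (base 8) = 110 (decimal)
110 (decimal) = 110 (base 10)


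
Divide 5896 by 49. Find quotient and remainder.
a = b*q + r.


5896 = 49 * 120 + 16
Check: 5880 + 16 = 5896

q = 120, r = 16


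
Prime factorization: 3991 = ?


3991 / 13 = 307
307 / 307 = 1
3991 = 13 × 307


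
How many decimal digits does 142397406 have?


142397406 has 9 digits in base 10
floor(log10(142397406)) + 1 = floor(8.1535) + 1 = 9

9 digits (base 10)


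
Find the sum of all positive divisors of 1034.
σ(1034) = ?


Divisors of 1034: 1, 2, 11, 22, 47, 94, 517, 1034
Sum = 1 + 2 + 11 + 22 + 47 + 94 + 517 + 1034 = 1728

σ(1034) = 1728


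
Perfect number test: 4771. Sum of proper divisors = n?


Proper divisors of 4771: 1, 13, 367
Sum = 1 + 13 + 367 = 381

No, 4771 is not perfect (381 ≠ 4771)


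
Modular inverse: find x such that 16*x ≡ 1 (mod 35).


Use the extended Euclidean algorithm on (35, 16); each row r = 35*s + 16*t:
r=35, s=1, t=0
r=16, s=0, t=1
q=2: r=3, s=1, t=-2   [35*(1) + 16*(-2) = 3]
q=5: r=1, s=-5, t=11   [35*(-5) + 16*(11) = 1]
q=3: r=0, s=16, t=-35   [35*(16) + 16*(-35) = 0]
GCD = 1 with t = 11, so 16*(11) ≡ 1 (mod 35)
Inverse = 11 mod 35 = 11
Check: 16 * 11 = 176 ≡ 1 (mod 35)

16^(-1) ≡ 11 (mod 35)


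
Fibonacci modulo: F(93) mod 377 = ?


F(k) mod 377 for k=1..93:
1, 1, 2, 3, 5, 8, 13, 21, 34, 55, 89, 144, 233, 0, 233, 233, 89, 322, 34, 356, 13, 369, 5, 374, 2, 376, 1, 0, 1, 1, 2, 3, 5, 8, 13, 21, 34, 55, 89, 144, 233, 0, 233, 233, 89, 322, 34, 356, 13, 369, 5, 374, 2, 376, 1, 0, 1, 1, 2, 3, 5, 8, 13, 21, 34, 55, 89, 144, 233, 0, 233, 233, 89, 322, 34, 356, 13, 369, 5, 374, 2, 376, 1, 0, 1, 1, 2, 3, 5, 8, 13, 21, 34
F(93) mod 377 = 34


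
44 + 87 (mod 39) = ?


44 + 87 = 131
131 mod 39 = 14


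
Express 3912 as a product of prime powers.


3912 / 2 = 1956
1956 / 2 = 978
978 / 2 = 489
489 / 3 = 163
163 / 163 = 1
3912 = 2^3 × 3 × 163


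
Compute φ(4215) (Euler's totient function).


4215 = 3 × 5 × 281
Prime factors: 3, 5, 281
φ(4215) = 4215 × (1-1/3) × (1-1/5) × (1-1/281)
= 4215 × 2/3 × 4/5 × 280/281 = 2240

φ(4215) = 2240


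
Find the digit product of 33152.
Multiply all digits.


3 × 3 × 1 × 5 × 2 = 90


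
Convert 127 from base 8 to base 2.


127 (base 8) = 87 (decimal)
87 (decimal) = 1010111 (base 2)


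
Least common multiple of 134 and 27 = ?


GCD(134, 27) = 1
LCM = 134*27/1 = 3618/1 = 3618

LCM = 3618


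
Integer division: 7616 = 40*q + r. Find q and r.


7616 = 40 * 190 + 16
Check: 7600 + 16 = 7616

q = 190, r = 16


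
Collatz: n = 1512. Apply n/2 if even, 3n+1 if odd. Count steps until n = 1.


1512 → 756 → 378 → 189 → 568 → 284 → 142 → 71 → 214 → 107 → 322 → 161 → 484 → 242 → 121 → 364 → 182 → 91 → 274 → 137 → 412 → 206 → 103 → 310 → 155 → 466 → 233 → 700 → 350 → 175 → 526 → 263 → 790 → 395 → 1186 → 593 → 1780 → 890 → 445 → 1336 → 668 → 334 → 167 → 502 → 251 → 754 → 377 → 1132 → 566 → 283 → 850 → 425 → 1276 → 638 → 319 → 958 → 479 → 1438 → 719 → 2158 → 1079 → 3238 → 1619 → 4858 → 2429 → 7288 → 3644 → 1822 → 911 → 2734 → 1367 → 4102 → 2051 → 6154 → 3077 → 9232 → 4616 → 2308 → 1154 → 577 → 1732 → 866 → 433 → 1300 → 650 → 325 → 976 → 488 → 244 → 122 → 61 → 184 → 92 → 46 → 23 → 70 → 35 → 106 → 53 → 160 → 80 → 40 → 20 → 10 → 5 → 16 → 8 → 4 → 2 → 1
Total steps = 109

109 steps


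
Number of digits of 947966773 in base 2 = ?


947966773 in base 2 = 111000100000001101001100110101
Number of digits = 30

30 digits (base 2)


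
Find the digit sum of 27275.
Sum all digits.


2 + 7 + 2 + 7 + 5 = 23


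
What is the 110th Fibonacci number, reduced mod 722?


F(k) mod 722 for k=1..110:
1, 1, 2, 3, 5, 8, 13, 21, 34, 55, 89, 144, 233, 377, 610, 265, 153, 418, 571, 267, 116, 383, 499, 160, 659, 97, 34, 131, 165, 296, 461, 35, 496, 531, 305, 114, 419, 533, 230, 41, 271, 312, 583, 173, 34, 207, 241, 448, 689, 415, 382, 75, 457, 532, 267, 77, 344, 421, 43, 464, 507, 249, 34, 283, 317, 600, 195, 73, 268, 341, 609, 228, 115, 343, 458, 79, 537, 616, 431, 325, 34, 359, 393, 30, 423, 453, 154, 607, 39, 646, 685, 609, 572, 459, 309, 46, 355, 401, 34, 435, 469, 182, 651, 111, 40, 151, 191, 342, 533, 153
F(110) mod 722 = 153


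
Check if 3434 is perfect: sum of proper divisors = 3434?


Proper divisors of 3434: 1, 2, 17, 34, 101, 202, 1717
Sum = 1 + 2 + 17 + 34 + 101 + 202 + 1717 = 2074

No, 3434 is not perfect (2074 ≠ 3434)


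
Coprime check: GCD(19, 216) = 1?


Euclidean algorithm:
216 = 11 * 19 + 7
19 = 2 * 7 + 5
7 = 1 * 5 + 2
5 = 2 * 2 + 1
2 = 2 * 1 + 0
GCD(19, 216) = 1

Yes, coprime (GCD = 1)


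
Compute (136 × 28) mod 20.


136 × 28 = 3808
3808 mod 20 = 8


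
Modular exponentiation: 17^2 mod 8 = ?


17^1 mod 8 = 1
17^2 mod 8 = 1


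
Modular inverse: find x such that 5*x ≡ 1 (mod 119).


Use the extended Euclidean algorithm on (119, 5); each row r = 119*s + 5*t:
r=119, s=1, t=0
r=5, s=0, t=1
q=23: r=4, s=1, t=-23   [119*(1) + 5*(-23) = 4]
q=1: r=1, s=-1, t=24   [119*(-1) + 5*(24) = 1]
q=4: r=0, s=5, t=-119   [119*(5) + 5*(-119) = 0]
GCD = 1 with t = 24, so 5*(24) ≡ 1 (mod 119)
Inverse = 24 mod 119 = 24
Check: 5 * 24 = 120 ≡ 1 (mod 119)

5^(-1) ≡ 24 (mod 119)


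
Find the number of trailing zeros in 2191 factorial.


floor(2191/5) = 438
floor(2191/25) = 87
floor(2191/125) = 17
floor(2191/625) = 3
Total = 545

545 trailing zeros


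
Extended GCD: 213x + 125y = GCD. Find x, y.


Tabular extended Euclidean (each row: r = 213*s + 125*t):
r=213, s=1, t=0
r=125, s=0, t=1
q=1: r=88, s=1, t=-1   [213*(1) + 125*(-1) = 88]
q=1: r=37, s=-1, t=2   [213*(-1) + 125*(2) = 37]
q=2: r=14, s=3, t=-5   [213*(3) + 125*(-5) = 14]
q=2: r=9, s=-7, t=12   [213*(-7) + 125*(12) = 9]
q=1: r=5, s=10, t=-17   [213*(10) + 125*(-17) = 5]
q=1: r=4, s=-17, t=29   [213*(-17) + 125*(29) = 4]
q=1: r=1, s=27, t=-46   [213*(27) + 125*(-46) = 1]
q=4: r=0, s=-125, t=213   [213*(-125) + 125*(213) = 0]
GCD = 1; from the row with r=1: x=27, y=-46
Check: 213*(27) + 125*(-46) = 5751 - 5750 = 1

GCD = 1, x = 27, y = -46


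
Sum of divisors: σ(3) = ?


Divisors of 3: 1, 3
Sum = 1 + 3 = 4

σ(3) = 4


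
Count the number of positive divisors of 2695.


2695 = 5^1 × 7^2 × 11^1
d(2695) = (1+1) × (2+1) × (1+1) = 12

12 divisors


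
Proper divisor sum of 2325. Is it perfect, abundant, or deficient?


Proper divisors: 1, 3, 5, 15, 25, 31, 75, 93, 155, 465, 775
Sum = 1 + 3 + 5 + 15 + 25 + 31 + 75 + 93 + 155 + 465 + 775 = 1643
1643 < 2325 → deficient

s(2325) = 1643 (deficient)


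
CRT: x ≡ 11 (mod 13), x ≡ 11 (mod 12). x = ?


M = 13*12 = 156
M1 = M/13 = 12, M2 = M/12 = 13
M1^(-1) mod 13 = 12, M2^(-1) mod 12 = 1
x = 11*12*12 + 11*13*1 = 1727
1727 mod 156 = 11
Check: 11 mod 13 = 11 ✓, 11 mod 12 = 11 ✓

x ≡ 11 (mod 156)


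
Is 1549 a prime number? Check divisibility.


Check divisors up to sqrt(1549) = 39.3573
No divisors found.
1549 is prime.

Yes, 1549 is prime


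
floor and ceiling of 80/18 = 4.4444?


80/18 = 4.4444
floor = 4
ceil = 5

floor = 4, ceil = 5


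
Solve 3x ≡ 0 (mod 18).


GCD(3, 18) = 3 divides 0
Divide: 1x ≡ 0 (mod 6)
x ≡ 0 (mod 6)


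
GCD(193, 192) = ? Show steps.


193 = 1 * 192 + 1
192 = 192 * 1 + 0
GCD = 1


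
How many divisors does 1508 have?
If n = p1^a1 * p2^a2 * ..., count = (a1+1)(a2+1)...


1508 = 2^2 × 13^1 × 29^1
d(1508) = (2+1) × (1+1) × (1+1) = 12

12 divisors


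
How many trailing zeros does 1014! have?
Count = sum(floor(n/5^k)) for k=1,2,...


floor(1014/5) = 202
floor(1014/25) = 40
floor(1014/125) = 8
floor(1014/625) = 1
Total = 251

251 trailing zeros


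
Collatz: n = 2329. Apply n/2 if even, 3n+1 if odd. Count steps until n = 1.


2329 → 6988 → 3494 → 1747 → 5242 → 2621 → 7864 → 3932 → 1966 → 983 → 2950 → 1475 → 4426 → 2213 → 6640 → 3320 → 1660 → 830 → 415 → 1246 → 623 → 1870 → 935 → 2806 → 1403 → 4210 → 2105 → 6316 → 3158 → 1579 → 4738 → 2369 → 7108 → 3554 → 1777 → 5332 → 2666 → 1333 → 4000 → 2000 → 1000 → 500 → 250 → 125 → 376 → 188 → 94 → 47 → 142 → 71 → 214 → 107 → 322 → 161 → 484 → 242 → 121 → 364 → 182 → 91 → 274 → 137 → 412 → 206 → 103 → 310 → 155 → 466 → 233 → 700 → 350 → 175 → 526 → 263 → 790 → 395 → 1186 → 593 → 1780 → 890 → 445 → 1336 → 668 → 334 → 167 → 502 → 251 → 754 → 377 → 1132 → 566 → 283 → 850 → 425 → 1276 → 638 → 319 → 958 → 479 → 1438 → 719 → 2158 → 1079 → 3238 → 1619 → 4858 → 2429 → 7288 → 3644 → 1822 → 911 → 2734 → 1367 → 4102 → 2051 → 6154 → 3077 → 9232 → 4616 → 2308 → 1154 → 577 → 1732 → 866 → 433 → 1300 → 650 → 325 → 976 → 488 → 244 → 122 → 61 → 184 → 92 → 46 → 23 → 70 → 35 → 106 → 53 → 160 → 80 → 40 → 20 → 10 → 5 → 16 → 8 → 4 → 2 → 1
Total steps = 151

151 steps


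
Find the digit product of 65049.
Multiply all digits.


6 × 5 × 0 × 4 × 9 = 0


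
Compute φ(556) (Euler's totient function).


556 = 2^2 × 139
Prime factors: 2, 139
φ(556) = 556 × (1-1/2) × (1-1/139)
= 556 × 1/2 × 138/139 = 276

φ(556) = 276


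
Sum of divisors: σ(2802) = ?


Divisors of 2802: 1, 2, 3, 6, 467, 934, 1401, 2802
Sum = 1 + 2 + 3 + 6 + 467 + 934 + 1401 + 2802 = 5616

σ(2802) = 5616


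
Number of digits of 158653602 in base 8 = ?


158653602 in base 8 = 1135156242
Number of digits = 10

10 digits (base 8)


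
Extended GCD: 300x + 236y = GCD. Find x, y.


Tabular extended Euclidean (each row: r = 300*s + 236*t):
r=300, s=1, t=0
r=236, s=0, t=1
q=1: r=64, s=1, t=-1   [300*(1) + 236*(-1) = 64]
q=3: r=44, s=-3, t=4   [300*(-3) + 236*(4) = 44]
q=1: r=20, s=4, t=-5   [300*(4) + 236*(-5) = 20]
q=2: r=4, s=-11, t=14   [300*(-11) + 236*(14) = 4]
q=5: r=0, s=59, t=-75   [300*(59) + 236*(-75) = 0]
GCD = 4; from the row with r=4: x=-11, y=14
Check: 300*(-11) + 236*(14) = -3300 + 3304 = 4

GCD = 4, x = -11, y = 14


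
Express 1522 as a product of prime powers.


1522 / 2 = 761
761 / 761 = 1
1522 = 2 × 761


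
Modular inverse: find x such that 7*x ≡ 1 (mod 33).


Use the extended Euclidean algorithm on (33, 7); each row r = 33*s + 7*t:
r=33, s=1, t=0
r=7, s=0, t=1
q=4: r=5, s=1, t=-4   [33*(1) + 7*(-4) = 5]
q=1: r=2, s=-1, t=5   [33*(-1) + 7*(5) = 2]
q=2: r=1, s=3, t=-14   [33*(3) + 7*(-14) = 1]
q=2: r=0, s=-7, t=33   [33*(-7) + 7*(33) = 0]
GCD = 1 with t = -14, so 7*(-14) ≡ 1 (mod 33)
Inverse = -14 mod 33 = 19
Check: 7 * 19 = 133 ≡ 1 (mod 33)

7^(-1) ≡ 19 (mod 33)


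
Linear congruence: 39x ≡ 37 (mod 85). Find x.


GCD(39, 85) = 1, unique solution
a^(-1) mod 85 = 24
x = 24 * 37 mod 85 = 38

x ≡ 38 (mod 85)


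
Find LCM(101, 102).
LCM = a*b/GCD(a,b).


GCD(101, 102) = 1
LCM = 101*102/1 = 10302/1 = 10302

LCM = 10302


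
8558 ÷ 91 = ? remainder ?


8558 = 91 * 94 + 4
Check: 8554 + 4 = 8558

q = 94, r = 4


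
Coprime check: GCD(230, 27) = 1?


Euclidean algorithm:
230 = 8 * 27 + 14
27 = 1 * 14 + 13
14 = 1 * 13 + 1
13 = 13 * 1 + 0
GCD(230, 27) = 1

Yes, coprime (GCD = 1)


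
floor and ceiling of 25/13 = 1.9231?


25/13 = 1.9231
floor = 1
ceil = 2

floor = 1, ceil = 2


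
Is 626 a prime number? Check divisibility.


626 / 2 = 313 (exact division)
626 is NOT prime.

No, 626 is not prime


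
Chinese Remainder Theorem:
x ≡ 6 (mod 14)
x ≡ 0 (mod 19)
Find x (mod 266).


M = 14*19 = 266
M1 = M/14 = 19, M2 = M/19 = 14
M1^(-1) mod 14 = 3, M2^(-1) mod 19 = 15
x = 6*19*3 + 0*14*15 = 342
342 mod 266 = 76
Check: 76 mod 14 = 6 ✓, 76 mod 19 = 0 ✓

x ≡ 76 (mod 266)


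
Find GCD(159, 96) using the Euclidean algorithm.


159 = 1 * 96 + 63
96 = 1 * 63 + 33
63 = 1 * 33 + 30
33 = 1 * 30 + 3
30 = 10 * 3 + 0
GCD = 3


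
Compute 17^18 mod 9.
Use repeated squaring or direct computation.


17^1 mod 9 = 8
17^2 mod 9 = 1
17^3 mod 9 = 8
17^4 mod 9 = 1
17^5 mod 9 = 8
17^6 mod 9 = 1
17^7 mod 9 = 8
17^8 mod 9 = 1
17^9 mod 9 = 8
17^10 mod 9 = 1
17^11 mod 9 = 8
17^12 mod 9 = 1
17^13 mod 9 = 8
17^14 mod 9 = 1
17^15 mod 9 = 8
17^16 mod 9 = 1
17^17 mod 9 = 8
17^18 mod 9 = 1


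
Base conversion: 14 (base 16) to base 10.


14 (base 16) = 20 (decimal)
20 (decimal) = 20 (base 10)


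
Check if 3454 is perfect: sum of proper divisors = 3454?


Proper divisors of 3454: 1, 2, 11, 22, 157, 314, 1727
Sum = 1 + 2 + 11 + 22 + 157 + 314 + 1727 = 2234

No, 3454 is not perfect (2234 ≠ 3454)


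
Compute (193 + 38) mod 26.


193 + 38 = 231
231 mod 26 = 23


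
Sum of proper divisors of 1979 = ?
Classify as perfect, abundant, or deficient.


Proper divisors: 1
Sum = 1 = 1
1 < 1979 → deficient

s(1979) = 1 (deficient)


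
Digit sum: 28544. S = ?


2 + 8 + 5 + 4 + 4 = 23


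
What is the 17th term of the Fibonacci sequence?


Sequence: 1, 1, 2, 3, 5, 8, 13, 21, 34, 55, 89, 144, 233, 377, 610, 987, 1597
F(17) = 1597


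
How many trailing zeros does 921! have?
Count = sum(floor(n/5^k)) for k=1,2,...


floor(921/5) = 184
floor(921/25) = 36
floor(921/125) = 7
floor(921/625) = 1
Total = 228

228 trailing zeros


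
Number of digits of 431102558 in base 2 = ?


431102558 in base 2 = 11001101100100001101001011110
Number of digits = 29

29 digits (base 2)


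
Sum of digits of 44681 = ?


4 + 4 + 6 + 8 + 1 = 23


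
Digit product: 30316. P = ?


3 × 0 × 3 × 1 × 6 = 0


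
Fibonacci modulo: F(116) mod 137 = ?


F(k) mod 137 for k=1..116:
1, 1, 2, 3, 5, 8, 13, 21, 34, 55, 89, 7, 96, 103, 62, 28, 90, 118, 71, 52, 123, 38, 24, 62, 86, 11, 97, 108, 68, 39, 107, 9, 116, 125, 104, 92, 59, 14, 73, 87, 23, 110, 133, 106, 102, 71, 36, 107, 6, 113, 119, 95, 77, 35, 112, 10, 122, 132, 117, 112, 92, 67, 22, 89, 111, 63, 37, 100, 0, 100, 100, 63, 26, 89, 115, 67, 45, 112, 20, 132, 15, 10, 25, 35, 60, 95, 18, 113, 131, 107, 101, 71, 35, 106, 4, 110, 114, 87, 64, 14, 78, 92, 33, 125, 21, 9, 30, 39, 69, 108, 40, 11, 51, 62, 113, 38
F(116) mod 137 = 38


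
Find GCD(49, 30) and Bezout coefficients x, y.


Tabular extended Euclidean (each row: r = 49*s + 30*t):
r=49, s=1, t=0
r=30, s=0, t=1
q=1: r=19, s=1, t=-1   [49*(1) + 30*(-1) = 19]
q=1: r=11, s=-1, t=2   [49*(-1) + 30*(2) = 11]
q=1: r=8, s=2, t=-3   [49*(2) + 30*(-3) = 8]
q=1: r=3, s=-3, t=5   [49*(-3) + 30*(5) = 3]
q=2: r=2, s=8, t=-13   [49*(8) + 30*(-13) = 2]
q=1: r=1, s=-11, t=18   [49*(-11) + 30*(18) = 1]
q=2: r=0, s=30, t=-49   [49*(30) + 30*(-49) = 0]
GCD = 1; from the row with r=1: x=-11, y=18
Check: 49*(-11) + 30*(18) = -539 + 540 = 1

GCD = 1, x = -11, y = 18


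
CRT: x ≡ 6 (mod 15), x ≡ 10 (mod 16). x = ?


M = 15*16 = 240
M1 = M/15 = 16, M2 = M/16 = 15
M1^(-1) mod 15 = 1, M2^(-1) mod 16 = 15
x = 6*16*1 + 10*15*15 = 2346
2346 mod 240 = 186
Check: 186 mod 15 = 6 ✓, 186 mod 16 = 10 ✓

x ≡ 186 (mod 240)


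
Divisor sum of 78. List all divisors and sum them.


Divisors of 78: 1, 2, 3, 6, 13, 26, 39, 78
Sum = 1 + 2 + 3 + 6 + 13 + 26 + 39 + 78 = 168

σ(78) = 168


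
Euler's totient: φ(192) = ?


192 = 2^6 × 3
Prime factors: 2, 3
φ(192) = 192 × (1-1/2) × (1-1/3)
= 192 × 1/2 × 2/3 = 64

φ(192) = 64


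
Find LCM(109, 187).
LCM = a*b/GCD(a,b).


GCD(109, 187) = 1
LCM = 109*187/1 = 20383/1 = 20383

LCM = 20383


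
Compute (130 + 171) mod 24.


130 + 171 = 301
301 mod 24 = 13


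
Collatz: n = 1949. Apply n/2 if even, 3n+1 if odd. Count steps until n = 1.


1949 → 5848 → 2924 → 1462 → 731 → 2194 → 1097 → 3292 → 1646 → 823 → 2470 → 1235 → 3706 → 1853 → 5560 → 2780 → 1390 → 695 → 2086 → 1043 → 3130 → 1565 → 4696 → 2348 → 1174 → 587 → 1762 → 881 → 2644 → 1322 → 661 → 1984 → 992 → 496 → 248 → 124 → 62 → 31 → 94 → 47 → 142 → 71 → 214 → 107 → 322 → 161 → 484 → 242 → 121 → 364 → 182 → 91 → 274 → 137 → 412 → 206 → 103 → 310 → 155 → 466 → 233 → 700 → 350 → 175 → 526 → 263 → 790 → 395 → 1186 → 593 → 1780 → 890 → 445 → 1336 → 668 → 334 → 167 → 502 → 251 → 754 → 377 → 1132 → 566 → 283 → 850 → 425 → 1276 → 638 → 319 → 958 → 479 → 1438 → 719 → 2158 → 1079 → 3238 → 1619 → 4858 → 2429 → 7288 → 3644 → 1822 → 911 → 2734 → 1367 → 4102 → 2051 → 6154 → 3077 → 9232 → 4616 → 2308 → 1154 → 577 → 1732 → 866 → 433 → 1300 → 650 → 325 → 976 → 488 → 244 → 122 → 61 → 184 → 92 → 46 → 23 → 70 → 35 → 106 → 53 → 160 → 80 → 40 → 20 → 10 → 5 → 16 → 8 → 4 → 2 → 1
Total steps = 143

143 steps


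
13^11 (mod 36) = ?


13^1 mod 36 = 13
13^2 mod 36 = 25
13^3 mod 36 = 1
13^4 mod 36 = 13
13^5 mod 36 = 25
13^6 mod 36 = 1
13^7 mod 36 = 13
13^8 mod 36 = 25
13^9 mod 36 = 1
13^10 mod 36 = 13
13^11 mod 36 = 25


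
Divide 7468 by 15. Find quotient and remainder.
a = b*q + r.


7468 = 15 * 497 + 13
Check: 7455 + 13 = 7468

q = 497, r = 13


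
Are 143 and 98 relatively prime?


Euclidean algorithm:
143 = 1 * 98 + 45
98 = 2 * 45 + 8
45 = 5 * 8 + 5
8 = 1 * 5 + 3
5 = 1 * 3 + 2
3 = 1 * 2 + 1
2 = 2 * 1 + 0
GCD(143, 98) = 1

Yes, coprime (GCD = 1)


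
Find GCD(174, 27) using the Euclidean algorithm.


174 = 6 * 27 + 12
27 = 2 * 12 + 3
12 = 4 * 3 + 0
GCD = 3


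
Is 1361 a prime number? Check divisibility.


Check divisors up to sqrt(1361) = 36.8917
No divisors found.
1361 is prime.

Yes, 1361 is prime


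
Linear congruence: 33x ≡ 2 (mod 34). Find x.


GCD(33, 34) = 1, unique solution
a^(-1) mod 34 = 33
x = 33 * 2 mod 34 = 32

x ≡ 32 (mod 34)


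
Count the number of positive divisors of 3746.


3746 = 2^1 × 1873^1
d(3746) = (1+1) × (1+1) = 4

4 divisors


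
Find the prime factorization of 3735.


3735 / 3 = 1245
1245 / 3 = 415
415 / 5 = 83
83 / 83 = 1
3735 = 3^2 × 5 × 83


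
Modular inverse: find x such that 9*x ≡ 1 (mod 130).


Use the extended Euclidean algorithm on (130, 9); each row r = 130*s + 9*t:
r=130, s=1, t=0
r=9, s=0, t=1
q=14: r=4, s=1, t=-14   [130*(1) + 9*(-14) = 4]
q=2: r=1, s=-2, t=29   [130*(-2) + 9*(29) = 1]
q=4: r=0, s=9, t=-130   [130*(9) + 9*(-130) = 0]
GCD = 1 with t = 29, so 9*(29) ≡ 1 (mod 130)
Inverse = 29 mod 130 = 29
Check: 9 * 29 = 261 ≡ 1 (mod 130)

9^(-1) ≡ 29 (mod 130)


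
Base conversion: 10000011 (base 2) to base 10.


10000011 (base 2) = 131 (decimal)
131 (decimal) = 131 (base 10)


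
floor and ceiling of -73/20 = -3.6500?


-73/20 = -3.6500
floor = -4
ceil = -3

floor = -4, ceil = -3


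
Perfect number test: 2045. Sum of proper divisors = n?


Proper divisors of 2045: 1, 5, 409
Sum = 1 + 5 + 409 = 415

No, 2045 is not perfect (415 ≠ 2045)


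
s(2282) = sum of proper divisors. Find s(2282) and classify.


Proper divisors: 1, 2, 7, 14, 163, 326, 1141
Sum = 1 + 2 + 7 + 14 + 163 + 326 + 1141 = 1654
1654 < 2282 → deficient

s(2282) = 1654 (deficient)


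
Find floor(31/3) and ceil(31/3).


31/3 = 10.3333
floor = 10
ceil = 11

floor = 10, ceil = 11


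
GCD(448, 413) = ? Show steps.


448 = 1 * 413 + 35
413 = 11 * 35 + 28
35 = 1 * 28 + 7
28 = 4 * 7 + 0
GCD = 7


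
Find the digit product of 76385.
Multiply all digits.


7 × 6 × 3 × 8 × 5 = 5040


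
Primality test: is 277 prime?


Check divisors up to sqrt(277) = 16.6433
No divisors found.
277 is prime.

Yes, 277 is prime


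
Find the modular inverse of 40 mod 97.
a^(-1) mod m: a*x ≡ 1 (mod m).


Use the extended Euclidean algorithm on (97, 40); each row r = 97*s + 40*t:
r=97, s=1, t=0
r=40, s=0, t=1
q=2: r=17, s=1, t=-2   [97*(1) + 40*(-2) = 17]
q=2: r=6, s=-2, t=5   [97*(-2) + 40*(5) = 6]
q=2: r=5, s=5, t=-12   [97*(5) + 40*(-12) = 5]
q=1: r=1, s=-7, t=17   [97*(-7) + 40*(17) = 1]
q=5: r=0, s=40, t=-97   [97*(40) + 40*(-97) = 0]
GCD = 1 with t = 17, so 40*(17) ≡ 1 (mod 97)
Inverse = 17 mod 97 = 17
Check: 40 * 17 = 680 ≡ 1 (mod 97)

40^(-1) ≡ 17 (mod 97)


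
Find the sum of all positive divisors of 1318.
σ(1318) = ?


Divisors of 1318: 1, 2, 659, 1318
Sum = 1 + 2 + 659 + 1318 = 1980

σ(1318) = 1980


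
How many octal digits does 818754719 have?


818754719 in base 8 = 6063232237
Number of digits = 10

10 digits (base 8)


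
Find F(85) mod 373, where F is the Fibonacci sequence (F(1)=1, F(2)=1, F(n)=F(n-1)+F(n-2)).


F(k) mod 373 for k=1..85:
1, 1, 2, 3, 5, 8, 13, 21, 34, 55, 89, 144, 233, 4, 237, 241, 105, 346, 78, 51, 129, 180, 309, 116, 52, 168, 220, 15, 235, 250, 112, 362, 101, 90, 191, 281, 99, 7, 106, 113, 219, 332, 178, 137, 315, 79, 21, 100, 121, 221, 342, 190, 159, 349, 135, 111, 246, 357, 230, 214, 71, 285, 356, 268, 251, 146, 24, 170, 194, 364, 185, 176, 361, 164, 152, 316, 95, 38, 133, 171, 304, 102, 33, 135, 168
F(85) mod 373 = 168


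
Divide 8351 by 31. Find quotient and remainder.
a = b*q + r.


8351 = 31 * 269 + 12
Check: 8339 + 12 = 8351

q = 269, r = 12


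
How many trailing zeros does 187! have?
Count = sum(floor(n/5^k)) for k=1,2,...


floor(187/5) = 37
floor(187/25) = 7
floor(187/125) = 1
Total = 45

45 trailing zeros


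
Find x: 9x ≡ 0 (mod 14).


GCD(9, 14) = 1, unique solution
a^(-1) mod 14 = 11
x = 11 * 0 mod 14 = 0

x ≡ 0 (mod 14)


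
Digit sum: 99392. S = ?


9 + 9 + 3 + 9 + 2 = 32


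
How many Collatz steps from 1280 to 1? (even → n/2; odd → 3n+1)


1280 → 640 → 320 → 160 → 80 → 40 → 20 → 10 → 5 → 16 → 8 → 4 → 2 → 1
Total steps = 13

13 steps


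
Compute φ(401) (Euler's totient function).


401 = 401
Prime factors: 401
φ(401) = 401 × (1-1/401)
= 401 × 400/401 = 400

φ(401) = 400


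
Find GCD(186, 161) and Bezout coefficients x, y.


Tabular extended Euclidean (each row: r = 186*s + 161*t):
r=186, s=1, t=0
r=161, s=0, t=1
q=1: r=25, s=1, t=-1   [186*(1) + 161*(-1) = 25]
q=6: r=11, s=-6, t=7   [186*(-6) + 161*(7) = 11]
q=2: r=3, s=13, t=-15   [186*(13) + 161*(-15) = 3]
q=3: r=2, s=-45, t=52   [186*(-45) + 161*(52) = 2]
q=1: r=1, s=58, t=-67   [186*(58) + 161*(-67) = 1]
q=2: r=0, s=-161, t=186   [186*(-161) + 161*(186) = 0]
GCD = 1; from the row with r=1: x=58, y=-67
Check: 186*(58) + 161*(-67) = 10788 - 10787 = 1

GCD = 1, x = 58, y = -67


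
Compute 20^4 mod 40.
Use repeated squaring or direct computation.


20^1 mod 40 = 20
20^2 mod 40 = 0
20^3 mod 40 = 0
20^4 mod 40 = 0


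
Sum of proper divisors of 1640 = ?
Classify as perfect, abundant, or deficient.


Proper divisors: 1, 2, 4, 5, 8, 10, 20, 40, 41, 82, 164, 205, 328, 410, 820
Sum = 1 + 2 + 4 + 5 + 8 + 10 + 20 + 40 + 41 + 82 + 164 + 205 + 328 + 410 + 820 = 2140
2140 > 1640 → abundant

s(1640) = 2140 (abundant)


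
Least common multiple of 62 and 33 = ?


GCD(62, 33) = 1
LCM = 62*33/1 = 2046/1 = 2046

LCM = 2046


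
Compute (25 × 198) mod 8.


25 × 198 = 4950
4950 mod 8 = 6


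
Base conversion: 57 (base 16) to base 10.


57 (base 16) = 87 (decimal)
87 (decimal) = 87 (base 10)


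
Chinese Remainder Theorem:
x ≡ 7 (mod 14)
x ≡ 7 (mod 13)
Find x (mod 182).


M = 14*13 = 182
M1 = M/14 = 13, M2 = M/13 = 14
M1^(-1) mod 14 = 13, M2^(-1) mod 13 = 1
x = 7*13*13 + 7*14*1 = 1281
1281 mod 182 = 7
Check: 7 mod 14 = 7 ✓, 7 mod 13 = 7 ✓

x ≡ 7 (mod 182)


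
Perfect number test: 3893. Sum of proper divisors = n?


Proper divisors of 3893: 1, 17, 229
Sum = 1 + 17 + 229 = 247

No, 3893 is not perfect (247 ≠ 3893)


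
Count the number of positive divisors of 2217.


2217 = 3^1 × 739^1
d(2217) = (1+1) × (1+1) = 4

4 divisors


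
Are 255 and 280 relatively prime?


Euclidean algorithm:
280 = 1 * 255 + 25
255 = 10 * 25 + 5
25 = 5 * 5 + 0
GCD(255, 280) = 5

No, not coprime (GCD = 5)


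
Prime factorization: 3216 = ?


3216 / 2 = 1608
1608 / 2 = 804
804 / 2 = 402
402 / 2 = 201
201 / 3 = 67
67 / 67 = 1
3216 = 2^4 × 3 × 67


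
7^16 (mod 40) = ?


7^1 mod 40 = 7
7^2 mod 40 = 9
7^3 mod 40 = 23
7^4 mod 40 = 1
7^5 mod 40 = 7
7^6 mod 40 = 9
7^7 mod 40 = 23
7^8 mod 40 = 1
7^9 mod 40 = 7
7^10 mod 40 = 9
7^11 mod 40 = 23
7^12 mod 40 = 1
7^13 mod 40 = 7
7^14 mod 40 = 9
7^15 mod 40 = 23
7^16 mod 40 = 1


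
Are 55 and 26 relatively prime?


Euclidean algorithm:
55 = 2 * 26 + 3
26 = 8 * 3 + 2
3 = 1 * 2 + 1
2 = 2 * 1 + 0
GCD(55, 26) = 1

Yes, coprime (GCD = 1)


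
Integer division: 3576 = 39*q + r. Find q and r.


3576 = 39 * 91 + 27
Check: 3549 + 27 = 3576

q = 91, r = 27


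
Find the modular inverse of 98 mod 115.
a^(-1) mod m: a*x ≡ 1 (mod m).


Use the extended Euclidean algorithm on (115, 98); each row r = 115*s + 98*t:
r=115, s=1, t=0
r=98, s=0, t=1
q=1: r=17, s=1, t=-1   [115*(1) + 98*(-1) = 17]
q=5: r=13, s=-5, t=6   [115*(-5) + 98*(6) = 13]
q=1: r=4, s=6, t=-7   [115*(6) + 98*(-7) = 4]
q=3: r=1, s=-23, t=27   [115*(-23) + 98*(27) = 1]
q=4: r=0, s=98, t=-115   [115*(98) + 98*(-115) = 0]
GCD = 1 with t = 27, so 98*(27) ≡ 1 (mod 115)
Inverse = 27 mod 115 = 27
Check: 98 * 27 = 2646 ≡ 1 (mod 115)

98^(-1) ≡ 27 (mod 115)


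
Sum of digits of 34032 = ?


3 + 4 + 0 + 3 + 2 = 12


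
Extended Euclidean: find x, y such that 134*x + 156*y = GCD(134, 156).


Tabular extended Euclidean (each row: r = 134*s + 156*t):
r=134, s=1, t=0
r=156, s=0, t=1
q=0: r=134, s=1, t=0   [134*(1) + 156*(0) = 134]
q=1: r=22, s=-1, t=1   [134*(-1) + 156*(1) = 22]
q=6: r=2, s=7, t=-6   [134*(7) + 156*(-6) = 2]
q=11: r=0, s=-78, t=67   [134*(-78) + 156*(67) = 0]
GCD = 2; from the row with r=2: x=7, y=-6
Check: 134*(7) + 156*(-6) = 938 - 936 = 2

GCD = 2, x = 7, y = -6


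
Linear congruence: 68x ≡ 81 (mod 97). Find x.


GCD(68, 97) = 1, unique solution
a^(-1) mod 97 = 10
x = 10 * 81 mod 97 = 34

x ≡ 34 (mod 97)


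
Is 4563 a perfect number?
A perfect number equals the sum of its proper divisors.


Proper divisors of 4563: 1, 3, 9, 13, 27, 39, 117, 169, 351, 507, 1521
Sum = 1 + 3 + 9 + 13 + 27 + 39 + 117 + 169 + 351 + 507 + 1521 = 2757

No, 4563 is not perfect (2757 ≠ 4563)


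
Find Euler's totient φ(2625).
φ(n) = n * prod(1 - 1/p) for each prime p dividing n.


2625 = 3 × 5^3 × 7
Prime factors: 3, 5, 7
φ(2625) = 2625 × (1-1/3) × (1-1/5) × (1-1/7)
= 2625 × 2/3 × 4/5 × 6/7 = 1200

φ(2625) = 1200


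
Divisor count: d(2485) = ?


2485 = 5^1 × 7^1 × 71^1
d(2485) = (1+1) × (1+1) × (1+1) = 8

8 divisors


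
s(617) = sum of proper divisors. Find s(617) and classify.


Proper divisors: 1
Sum = 1 = 1
1 < 617 → deficient

s(617) = 1 (deficient)


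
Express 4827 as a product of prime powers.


4827 / 3 = 1609
1609 / 1609 = 1
4827 = 3 × 1609


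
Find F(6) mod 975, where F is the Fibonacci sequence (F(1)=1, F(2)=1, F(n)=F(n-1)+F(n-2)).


F(k) mod 975 for k=1..6:
1, 1, 2, 3, 5, 8
F(6) mod 975 = 8


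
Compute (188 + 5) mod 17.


188 + 5 = 193
193 mod 17 = 6


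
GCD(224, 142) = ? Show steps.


224 = 1 * 142 + 82
142 = 1 * 82 + 60
82 = 1 * 60 + 22
60 = 2 * 22 + 16
22 = 1 * 16 + 6
16 = 2 * 6 + 4
6 = 1 * 4 + 2
4 = 2 * 2 + 0
GCD = 2


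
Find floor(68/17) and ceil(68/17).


68/17 = 4.0000
floor = 4
ceil = 4

floor = 4, ceil = 4


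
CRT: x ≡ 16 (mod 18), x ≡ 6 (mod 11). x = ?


M = 18*11 = 198
M1 = M/18 = 11, M2 = M/11 = 18
M1^(-1) mod 18 = 5, M2^(-1) mod 11 = 8
x = 16*11*5 + 6*18*8 = 1744
1744 mod 198 = 160
Check: 160 mod 18 = 16 ✓, 160 mod 11 = 6 ✓

x ≡ 160 (mod 198)


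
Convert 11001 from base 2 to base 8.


11001 (base 2) = 25 (decimal)
25 (decimal) = 31 (base 8)


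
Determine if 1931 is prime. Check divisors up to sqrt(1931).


Check divisors up to sqrt(1931) = 43.9431
No divisors found.
1931 is prime.

Yes, 1931 is prime


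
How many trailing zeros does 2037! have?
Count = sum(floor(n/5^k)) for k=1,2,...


floor(2037/5) = 407
floor(2037/25) = 81
floor(2037/125) = 16
floor(2037/625) = 3
Total = 507

507 trailing zeros


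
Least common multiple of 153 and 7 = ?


GCD(153, 7) = 1
LCM = 153*7/1 = 1071/1 = 1071

LCM = 1071


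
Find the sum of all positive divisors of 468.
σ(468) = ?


Divisors of 468: 1, 2, 3, 4, 6, 9, 12, 13, 18, 26, 36, 39, 52, 78, 117, 156, 234, 468
Sum = 1 + 2 + 3 + 4 + 6 + 9 + 12 + 13 + 18 + 26 + 36 + 39 + 52 + 78 + 117 + 156 + 234 + 468 = 1274

σ(468) = 1274


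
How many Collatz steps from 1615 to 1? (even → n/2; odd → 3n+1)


1615 → 4846 → 2423 → 7270 → 3635 → 10906 → 5453 → 16360 → 8180 → 4090 → 2045 → 6136 → 3068 → 1534 → 767 → 2302 → 1151 → 3454 → 1727 → 5182 → 2591 → 7774 → 3887 → 11662 → 5831 → 17494 → 8747 → 26242 → 13121 → 39364 → 19682 → 9841 → 29524 → 14762 → 7381 → 22144 → 11072 → 5536 → 2768 → 1384 → 692 → 346 → 173 → 520 → 260 → 130 → 65 → 196 → 98 → 49 → 148 → 74 → 37 → 112 → 56 → 28 → 14 → 7 → 22 → 11 → 34 → 17 → 52 → 26 → 13 → 40 → 20 → 10 → 5 → 16 → 8 → 4 → 2 → 1
Total steps = 73

73 steps


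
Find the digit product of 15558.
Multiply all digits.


1 × 5 × 5 × 5 × 8 = 1000


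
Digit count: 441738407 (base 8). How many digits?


441738407 in base 8 = 3225062247
Number of digits = 10

10 digits (base 8)


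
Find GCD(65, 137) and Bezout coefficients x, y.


Tabular extended Euclidean (each row: r = 65*s + 137*t):
r=65, s=1, t=0
r=137, s=0, t=1
q=0: r=65, s=1, t=0   [65*(1) + 137*(0) = 65]
q=2: r=7, s=-2, t=1   [65*(-2) + 137*(1) = 7]
q=9: r=2, s=19, t=-9   [65*(19) + 137*(-9) = 2]
q=3: r=1, s=-59, t=28   [65*(-59) + 137*(28) = 1]
q=2: r=0, s=137, t=-65   [65*(137) + 137*(-65) = 0]
GCD = 1; from the row with r=1: x=-59, y=28
Check: 65*(-59) + 137*(28) = -3835 + 3836 = 1

GCD = 1, x = -59, y = 28


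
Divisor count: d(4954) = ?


4954 = 2^1 × 2477^1
d(4954) = (1+1) × (1+1) = 4

4 divisors


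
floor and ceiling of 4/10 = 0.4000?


4/10 = 0.4000
floor = 0
ceil = 1

floor = 0, ceil = 1


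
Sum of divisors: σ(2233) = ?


Divisors of 2233: 1, 7, 11, 29, 77, 203, 319, 2233
Sum = 1 + 7 + 11 + 29 + 77 + 203 + 319 + 2233 = 2880

σ(2233) = 2880


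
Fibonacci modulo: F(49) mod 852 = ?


F(k) mod 852 for k=1..49:
1, 1, 2, 3, 5, 8, 13, 21, 34, 55, 89, 144, 233, 377, 610, 135, 745, 28, 773, 801, 722, 671, 541, 360, 49, 409, 458, 15, 473, 488, 109, 597, 706, 451, 305, 756, 209, 113, 322, 435, 757, 340, 245, 585, 830, 563, 541, 252, 793
F(49) mod 852 = 793


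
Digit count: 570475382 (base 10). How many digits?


570475382 has 9 digits in base 10
floor(log10(570475382)) + 1 = floor(8.7562) + 1 = 9

9 digits (base 10)
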